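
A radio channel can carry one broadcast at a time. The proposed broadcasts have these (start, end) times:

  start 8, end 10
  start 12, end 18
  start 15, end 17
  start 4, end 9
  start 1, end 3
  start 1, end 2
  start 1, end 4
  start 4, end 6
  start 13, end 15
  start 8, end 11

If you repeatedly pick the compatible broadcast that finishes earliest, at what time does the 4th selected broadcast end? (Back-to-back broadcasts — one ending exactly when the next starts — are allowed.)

15

Greedy by earliest finish: after sorting by end time, pick each interval compatible with the last pick.
Sorted by end: (1,2)  (1,3)  (1,4)  (4,6)  (4,9)  (8,10)  (8,11)  (13,15)  (15,17)  (12,18)
take (1,2); skip (1,3); take (4,6); take (8,10); skip (8,11); take (13,15); take (15,17).
Selected: (1,2) (4,6) (8,10) (13,15) (15,17)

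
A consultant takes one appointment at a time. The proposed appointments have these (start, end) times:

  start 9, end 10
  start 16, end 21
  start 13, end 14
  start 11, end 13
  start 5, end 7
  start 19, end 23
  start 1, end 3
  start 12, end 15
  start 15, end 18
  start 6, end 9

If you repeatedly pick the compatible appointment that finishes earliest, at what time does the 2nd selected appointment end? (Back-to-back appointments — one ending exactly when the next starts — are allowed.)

7

Greedy by earliest finish: after sorting by end time, pick each interval compatible with the last pick.
By end time: (1,3), (5,7), (6,9), (9,10), (11,13), (13,14), (12,15), (15,18), (16,21), (19,23).
Pick (1,3); next start ≥ 3 → (5,7); next start ≥ 7 → (9,10); next start ≥ 10 → (11,13); next start ≥ 13 → (13,14); next start ≥ 14 → (15,18); next start ≥ 18 → (19,23).
Selected: (1,3) (5,7) (9,10) (11,13) (13,14) (15,18) (19,23)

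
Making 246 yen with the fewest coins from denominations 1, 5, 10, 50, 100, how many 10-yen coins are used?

246 − 2×100→46 − 4×10→6 − 1×5→1 − 1×1→0
Count of 10: 4

4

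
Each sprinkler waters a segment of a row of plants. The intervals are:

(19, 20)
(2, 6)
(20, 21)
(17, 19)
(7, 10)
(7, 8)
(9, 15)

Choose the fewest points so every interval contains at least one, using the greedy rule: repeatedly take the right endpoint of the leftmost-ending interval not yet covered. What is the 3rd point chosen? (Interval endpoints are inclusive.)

15

Process intervals by earliest right end; each time one isn't hit yet, stab at its right endpoint.
By right end: [2,6]  [7,8]  [7,10]  [9,15]  [17,19]  [19,20]  [20,21]
[2,6] uncovered → point at 6; [7,8] uncovered → point at 8; [9,15] uncovered → point at 15; [17,19] uncovered → point at 19; [20,21] uncovered → point at 21.
Points: 6, 8, 15, 19, 21 (5 total).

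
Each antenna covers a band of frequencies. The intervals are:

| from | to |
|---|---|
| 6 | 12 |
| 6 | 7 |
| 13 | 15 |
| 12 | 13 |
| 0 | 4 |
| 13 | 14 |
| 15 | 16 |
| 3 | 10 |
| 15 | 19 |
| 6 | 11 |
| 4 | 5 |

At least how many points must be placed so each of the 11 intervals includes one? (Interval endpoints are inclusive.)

Sorted: [0,4] [4,5] [6,7] [3,10] [6,11] [6,12] [12,13] [13,14] [13,15] [15,16] [15,19]
{[0,4],[4,5]} hit by 4; {[6,7],[3,10],[6,11],[6,12]} hit by 7; {[12,13],[13,14],[13,15]} hit by 13; {[15,16],[15,19]} hit by 16.
Points: 4, 7, 13, 16 (4 total).

4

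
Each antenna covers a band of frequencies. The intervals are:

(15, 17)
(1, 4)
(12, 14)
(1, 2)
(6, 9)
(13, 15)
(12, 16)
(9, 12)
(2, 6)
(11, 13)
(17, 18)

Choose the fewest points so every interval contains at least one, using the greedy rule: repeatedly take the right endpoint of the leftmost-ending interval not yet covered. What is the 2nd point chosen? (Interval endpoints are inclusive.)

9

By right end: [1,2]  [1,4]  [2,6]  [6,9]  [9,12]  [11,13]  [12,14]  [13,15]  [12,16]  [15,17]  [17,18]
[1,2] uncovered → point at 2; [6,9] uncovered → point at 9; [11,13] uncovered → point at 13; [15,17] uncovered → point at 17.
Points: 2, 9, 13, 17 (4 total).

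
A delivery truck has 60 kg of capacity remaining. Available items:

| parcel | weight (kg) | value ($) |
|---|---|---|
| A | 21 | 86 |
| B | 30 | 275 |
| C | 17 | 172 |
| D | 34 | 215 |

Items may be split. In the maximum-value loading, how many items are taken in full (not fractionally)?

2

Ratios (sorted): C 10.12, B 9.17, D 6.32, A 4.10
take C (17 @ 172); take B (30 @ 275); take 13/34 of D → 82.21. Capacity used 60/60.
2 item(s) taken whole; one partial (take 13/34 of D).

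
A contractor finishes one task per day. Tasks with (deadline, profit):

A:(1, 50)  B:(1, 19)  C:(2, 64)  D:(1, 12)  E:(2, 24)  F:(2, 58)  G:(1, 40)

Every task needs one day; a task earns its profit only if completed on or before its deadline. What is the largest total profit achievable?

Sort by profit descending; place each in the latest free slot ≤ its deadline.
Profit order: C=64 F=58 A=50 G=40 E=24 B=19 D=12
Assign: C→slot 2, F→slot 1, A skipped, G skipped, E skipped, B skipped, D skipped.
Slots: [1:F] [2:C]
Profit = 58 + 64 = 122

122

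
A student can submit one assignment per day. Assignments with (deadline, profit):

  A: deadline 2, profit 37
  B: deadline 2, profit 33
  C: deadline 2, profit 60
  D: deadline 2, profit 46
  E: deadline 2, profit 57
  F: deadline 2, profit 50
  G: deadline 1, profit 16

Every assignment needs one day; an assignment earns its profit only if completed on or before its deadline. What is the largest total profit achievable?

By profit: C(d2,60), E(d2,57), F(d2,50), D(d2,46), A(d2,37), B(d2,33), G(d1,16)
C→slot 2; E→slot 1; F skipped; D skipped; A skipped; B skipped; G skipped.
Profit = 57 + 60 = 117

117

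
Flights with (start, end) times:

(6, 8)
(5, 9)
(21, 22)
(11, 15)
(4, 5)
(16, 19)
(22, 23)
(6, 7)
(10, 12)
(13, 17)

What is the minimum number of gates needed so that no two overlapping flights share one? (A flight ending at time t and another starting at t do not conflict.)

3

Count concurrent intervals with a sweep; the peak is the room count.
starts: [4, 5, 6, 6, 10, 11, 13, 16, 21, 22]
ends:   [5, 7, 8, 9, 12, 15, 17, 19, 22, 23]
s4→1 e5→0 s5→1 s6→2 s6→3  — peak 3.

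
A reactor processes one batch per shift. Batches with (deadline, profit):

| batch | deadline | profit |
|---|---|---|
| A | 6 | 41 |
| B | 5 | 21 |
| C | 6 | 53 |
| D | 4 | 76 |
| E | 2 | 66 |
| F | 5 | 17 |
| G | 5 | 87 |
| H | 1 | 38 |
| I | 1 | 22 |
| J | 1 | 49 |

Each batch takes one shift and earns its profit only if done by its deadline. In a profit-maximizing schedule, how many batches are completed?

Profit order: G=87 D=76 E=66 C=53 J=49 A=41 H=38 I=22 B=21 F=17
Assign: G→slot 5, D→slot 4, E→slot 2, C→slot 6, J→slot 1, A→slot 3, H skipped, I skipped, B skipped, F skipped.
Slots: [1:J] [2:E] [3:A] [4:D] [5:G] [6:C]
6 of 10 scheduled.

6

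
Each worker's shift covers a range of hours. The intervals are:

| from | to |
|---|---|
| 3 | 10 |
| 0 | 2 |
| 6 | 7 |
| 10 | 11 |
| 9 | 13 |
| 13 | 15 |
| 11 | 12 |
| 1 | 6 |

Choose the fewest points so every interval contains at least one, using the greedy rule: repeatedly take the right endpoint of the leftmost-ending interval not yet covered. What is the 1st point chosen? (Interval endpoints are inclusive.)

By right end: [0,2]  [1,6]  [6,7]  [3,10]  [10,11]  [11,12]  [9,13]  [13,15]
[0,2] uncovered → point at 2; [6,7] uncovered → point at 7; [10,11] uncovered → point at 11; [13,15] uncovered → point at 15.
Points: 2, 7, 11, 15 (4 total).

2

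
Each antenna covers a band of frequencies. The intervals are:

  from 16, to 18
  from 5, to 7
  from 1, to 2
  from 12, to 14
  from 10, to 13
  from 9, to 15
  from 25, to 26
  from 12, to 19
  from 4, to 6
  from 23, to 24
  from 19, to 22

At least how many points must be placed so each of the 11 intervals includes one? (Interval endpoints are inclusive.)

By right end: [1,2]  [4,6]  [5,7]  [10,13]  [12,14]  [9,15]  [16,18]  [12,19]  [19,22]  [23,24]  [25,26]
[1,2] uncovered → point at 2; [4,6] uncovered → point at 6; [10,13] uncovered → point at 13; [16,18] uncovered → point at 18; [19,22] uncovered → point at 22; [23,24] uncovered → point at 24; [25,26] uncovered → point at 26.
Points: 2, 6, 13, 18, 22, 24, 26 (7 total).

7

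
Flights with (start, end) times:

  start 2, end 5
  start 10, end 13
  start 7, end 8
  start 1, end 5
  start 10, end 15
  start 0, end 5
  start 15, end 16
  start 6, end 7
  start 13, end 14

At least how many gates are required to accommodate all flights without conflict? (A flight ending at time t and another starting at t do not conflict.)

3

The answer is the maximum number of intervals overlapping at any instant.
starts: [0, 1, 2, 6, 7, 10, 10, 13, 15]
ends:   [5, 5, 5, 7, 8, 13, 14, 15, 16]
s0→1 s1→2 s2→3  — peak 3.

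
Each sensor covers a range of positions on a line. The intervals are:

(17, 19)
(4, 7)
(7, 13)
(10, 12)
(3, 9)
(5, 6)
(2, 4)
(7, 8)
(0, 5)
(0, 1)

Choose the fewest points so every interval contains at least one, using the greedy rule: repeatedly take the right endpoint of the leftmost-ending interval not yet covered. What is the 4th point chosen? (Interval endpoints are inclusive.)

Sort by right endpoint; whenever an interval is uncovered, place a point at its right end.
Sorted: [0,1] [2,4] [0,5] [5,6] [4,7] [7,8] [3,9] [10,12] [7,13] [17,19]
{[0,1]} hit by 1; {[2,4],[0,5]} hit by 4; {[5,6],[4,7]} hit by 6; {[7,8],[3,9]} hit by 8; {[10,12],[7,13]} hit by 12; {[17,19]} hit by 19.
Points: 1, 4, 6, 8, 12, 19 (6 total).

8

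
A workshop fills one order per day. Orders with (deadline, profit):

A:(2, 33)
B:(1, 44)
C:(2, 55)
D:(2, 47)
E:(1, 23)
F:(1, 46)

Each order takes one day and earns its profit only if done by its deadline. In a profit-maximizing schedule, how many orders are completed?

Take jobs in profit order; each goes to the latest open slot no later than its deadline.
Profit order: C=55 D=47 F=46 B=44 A=33 E=23
Assign: C→slot 2, D→slot 1, F skipped, B skipped, A skipped, E skipped.
Slots: [1:D] [2:C]
2 of 6 scheduled.

2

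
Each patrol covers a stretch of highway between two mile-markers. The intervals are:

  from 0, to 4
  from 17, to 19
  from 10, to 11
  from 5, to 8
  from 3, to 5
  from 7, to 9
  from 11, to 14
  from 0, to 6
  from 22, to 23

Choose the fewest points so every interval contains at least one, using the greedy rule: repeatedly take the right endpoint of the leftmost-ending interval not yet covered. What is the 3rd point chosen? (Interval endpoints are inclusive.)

11

Sorted: [0,4] [3,5] [0,6] [5,8] [7,9] [10,11] [11,14] [17,19] [22,23]
{[0,4],[3,5],[0,6]} hit by 4; {[5,8],[7,9]} hit by 8; {[10,11],[11,14]} hit by 11; {[17,19]} hit by 19; {[22,23]} hit by 23.
Points: 4, 8, 11, 19, 23 (5 total).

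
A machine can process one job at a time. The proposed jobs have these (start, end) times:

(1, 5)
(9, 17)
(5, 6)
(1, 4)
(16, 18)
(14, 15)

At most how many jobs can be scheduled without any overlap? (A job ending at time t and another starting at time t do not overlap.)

Sort by end time and greedily take each interval whose start is ≥ the last chosen end.
By end time: (1,4), (1,5), (5,6), (14,15), (9,17), (16,18).
Pick (1,4); next start ≥ 4 → (5,6); next start ≥ 6 → (14,15); next start ≥ 15 → (16,18).
Selected 4 jobs.

4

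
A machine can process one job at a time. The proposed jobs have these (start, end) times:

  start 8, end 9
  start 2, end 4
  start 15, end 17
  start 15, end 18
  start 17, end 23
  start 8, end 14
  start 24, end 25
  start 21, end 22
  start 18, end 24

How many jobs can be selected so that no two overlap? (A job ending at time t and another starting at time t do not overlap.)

5

Sort by end time and greedily take each interval whose start is ≥ the last chosen end.
By end time: (2,4), (8,9), (8,14), (15,17), (15,18), (21,22), (17,23), (18,24), (24,25).
Pick (2,4); next start ≥ 4 → (8,9); next start ≥ 9 → (15,17); next start ≥ 17 → (21,22); next start ≥ 22 → (24,25).
Selected 5 jobs.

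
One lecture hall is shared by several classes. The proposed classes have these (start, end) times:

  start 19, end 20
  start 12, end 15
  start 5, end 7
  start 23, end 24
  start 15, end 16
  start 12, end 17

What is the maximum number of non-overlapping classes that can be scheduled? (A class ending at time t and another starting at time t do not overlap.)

5

Sort by end time and greedily take each interval whose start is ≥ the last chosen end.
Sorted by end: (5,7)  (12,15)  (15,16)  (12,17)  (19,20)  (23,24)
take (5,7); take (12,15); take (15,16); skip (12,17); take (19,20); take (23,24).
Selected 5 classes.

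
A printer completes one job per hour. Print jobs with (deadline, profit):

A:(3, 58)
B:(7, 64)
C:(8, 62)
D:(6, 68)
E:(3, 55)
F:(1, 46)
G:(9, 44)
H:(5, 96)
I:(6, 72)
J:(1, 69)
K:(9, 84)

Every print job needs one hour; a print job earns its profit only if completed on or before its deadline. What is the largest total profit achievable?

Sort by profit descending; place each in the latest free slot ≤ its deadline.
Profit order: H=96 K=84 I=72 J=69 D=68 B=64 C=62 A=58 E=55 F=46 G=44
Assign: H→slot 5, K→slot 9, I→slot 6, J→slot 1, D→slot 4, B→slot 7, C→slot 8, A→slot 3, E→slot 2, F skipped, G skipped.
Slots: [1:J] [2:E] [3:A] [4:D] [5:H] [6:I] [7:B] [8:C] [9:K]
Profit = 69 + 55 + 58 + 68 + 96 + 72 + 64 + 62 + 84 = 628

628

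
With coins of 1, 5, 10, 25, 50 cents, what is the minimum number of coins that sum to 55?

55 = 1×50 + 1×5
Total coins = 1 + 1 = 2

2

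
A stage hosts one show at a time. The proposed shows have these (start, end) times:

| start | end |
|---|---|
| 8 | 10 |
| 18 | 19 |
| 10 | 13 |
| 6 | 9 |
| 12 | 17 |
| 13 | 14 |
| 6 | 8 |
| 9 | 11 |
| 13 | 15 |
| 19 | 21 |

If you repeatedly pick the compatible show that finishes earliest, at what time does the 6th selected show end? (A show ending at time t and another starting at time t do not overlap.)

21

Greedy by earliest finish: after sorting by end time, pick each interval compatible with the last pick.
By end time: (6,8), (6,9), (8,10), (9,11), (10,13), (13,14), (13,15), (12,17), (18,19), (19,21).
Pick (6,8); next start ≥ 8 → (8,10); next start ≥ 10 → (10,13); next start ≥ 13 → (13,14); next start ≥ 14 → (18,19); next start ≥ 19 → (19,21).
Selected: (6,8) (8,10) (10,13) (13,14) (18,19) (19,21)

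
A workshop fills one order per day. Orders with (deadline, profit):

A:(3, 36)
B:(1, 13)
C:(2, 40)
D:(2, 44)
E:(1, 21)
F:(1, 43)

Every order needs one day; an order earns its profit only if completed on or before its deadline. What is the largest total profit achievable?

Profit order: D=44 F=43 C=40 A=36 E=21 B=13
Assign: D→slot 2, F→slot 1, C skipped, A→slot 3, E skipped, B skipped.
Slots: [1:F] [2:D] [3:A]
Profit = 43 + 44 + 36 = 123

123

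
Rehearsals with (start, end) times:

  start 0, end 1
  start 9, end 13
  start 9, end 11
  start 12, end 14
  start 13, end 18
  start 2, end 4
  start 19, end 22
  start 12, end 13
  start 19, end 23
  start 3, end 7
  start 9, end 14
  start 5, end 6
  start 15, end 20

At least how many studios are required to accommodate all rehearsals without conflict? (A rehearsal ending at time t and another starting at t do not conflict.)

4

The answer is the maximum number of intervals overlapping at any instant.
starts: [0, 2, 3, 5, 9, 9, 9, 12, 12, 13, 15, 19, 19]
ends:   [1, 4, 6, 7, 11, 13, 13, 14, 14, 18, 20, 22, 23]
s0→1 e1→0 s2→1 s3→2 e4→1 s5→2 e6→1 e7→0 s9→1 s9→2 s9→3 e11→2 s12→3 s12→4  — peak 4.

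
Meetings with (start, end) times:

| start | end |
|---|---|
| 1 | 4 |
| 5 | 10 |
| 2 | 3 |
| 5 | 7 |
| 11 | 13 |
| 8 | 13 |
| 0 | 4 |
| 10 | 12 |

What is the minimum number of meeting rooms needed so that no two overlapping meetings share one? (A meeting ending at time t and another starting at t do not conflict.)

3

The answer is the maximum number of intervals overlapping at any instant.
starts: [0, 1, 2, 5, 5, 8, 10, 11]
ends:   [3, 4, 4, 7, 10, 12, 13, 13]
s0→1 s1→2 s2→3  — peak 3.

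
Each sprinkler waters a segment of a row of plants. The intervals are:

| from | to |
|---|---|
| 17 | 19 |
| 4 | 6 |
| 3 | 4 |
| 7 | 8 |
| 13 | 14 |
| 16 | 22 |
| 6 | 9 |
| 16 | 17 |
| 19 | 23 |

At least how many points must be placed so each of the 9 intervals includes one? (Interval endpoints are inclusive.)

5

Sort by right endpoint; whenever an interval is uncovered, place a point at its right end.
Sorted: [3,4] [4,6] [7,8] [6,9] [13,14] [16,17] [17,19] [16,22] [19,23]
{[3,4],[4,6]} hit by 4; {[7,8],[6,9]} hit by 8; {[13,14]} hit by 14; {[16,17],[17,19],[16,22]} hit by 17; {[19,23]} hit by 23.
Points: 4, 8, 14, 17, 23 (5 total).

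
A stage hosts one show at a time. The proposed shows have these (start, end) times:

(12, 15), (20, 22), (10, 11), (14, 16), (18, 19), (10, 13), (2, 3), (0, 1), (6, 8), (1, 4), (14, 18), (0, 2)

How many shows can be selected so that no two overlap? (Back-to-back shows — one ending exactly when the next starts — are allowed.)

Order by finish time; keep every interval that doesn't clash with the previous kept one.
Sorted by end: (0,1)  (0,2)  (2,3)  (1,4)  (6,8)  (10,11)  (10,13)  (12,15)  (14,16)  (14,18)  (18,19)  (20,22)
take (0,1); skip (0,2); take (2,3); take (6,8); take (10,11); take (12,15); skip (14,18); take (18,19); take (20,22).
Selected 7 shows.

7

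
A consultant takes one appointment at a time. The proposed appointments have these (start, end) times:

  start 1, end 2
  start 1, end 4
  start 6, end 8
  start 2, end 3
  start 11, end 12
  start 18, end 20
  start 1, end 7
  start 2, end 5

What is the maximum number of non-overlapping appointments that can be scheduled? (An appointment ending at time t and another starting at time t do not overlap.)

5

Greedy by earliest finish: after sorting by end time, pick each interval compatible with the last pick.
Sorted by end: (1,2)  (2,3)  (1,4)  (2,5)  (1,7)  (6,8)  (11,12)  (18,20)
take (1,2); take (2,3); skip (2,5); take (6,8); take (11,12); take (18,20).
Selected 5 appointments.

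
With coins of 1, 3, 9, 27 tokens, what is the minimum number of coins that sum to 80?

Use the largest denomination that fits, subtract, and repeat.
80 − 2×27→26 − 2×9→8 − 2×3→2 − 2×1→0
Total coins = 2 + 2 + 2 + 2 = 8

8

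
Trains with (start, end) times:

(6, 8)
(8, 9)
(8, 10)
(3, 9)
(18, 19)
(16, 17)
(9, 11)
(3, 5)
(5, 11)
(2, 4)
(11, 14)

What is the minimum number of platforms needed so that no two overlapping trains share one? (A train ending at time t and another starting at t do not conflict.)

starts: [2, 3, 3, 5, 6, 8, 8, 9, 11, 16, 18]
ends:   [4, 5, 8, 9, 9, 10, 11, 11, 14, 17, 19]
s2→1 s3→2 s3→3 e4→2 e5→1 s5→2 s6→3 e8→2 s8→3 s8→4  — peak 4.

4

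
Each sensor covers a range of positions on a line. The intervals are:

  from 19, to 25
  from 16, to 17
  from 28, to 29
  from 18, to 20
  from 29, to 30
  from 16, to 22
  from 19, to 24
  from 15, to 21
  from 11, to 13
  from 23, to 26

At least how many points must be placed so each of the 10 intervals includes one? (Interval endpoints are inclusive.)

Process intervals by earliest right end; each time one isn't hit yet, stab at its right endpoint.
By right end: [11,13]  [16,17]  [18,20]  [15,21]  [16,22]  [19,24]  [19,25]  [23,26]  [28,29]  [29,30]
[11,13] uncovered → point at 13; [16,17] uncovered → point at 17; [18,20] uncovered → point at 20; [23,26] uncovered → point at 26; [28,29] uncovered → point at 29.
Points: 13, 17, 20, 26, 29 (5 total).

5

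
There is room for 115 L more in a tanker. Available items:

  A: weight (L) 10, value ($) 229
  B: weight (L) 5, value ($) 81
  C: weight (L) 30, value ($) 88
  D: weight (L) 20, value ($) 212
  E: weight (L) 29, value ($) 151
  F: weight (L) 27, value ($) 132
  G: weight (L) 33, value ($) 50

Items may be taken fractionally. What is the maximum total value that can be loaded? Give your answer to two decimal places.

875.40

Greedy by value/weight ratio, highest first.
Order: A (229/10=22.90) > B (81/5=16.20) > D (212/20=10.60) > E (151/29=5.21) > F (132/27=4.89) > C (88/30=2.93) > G (50/33=1.52)
Fill: take A (10 @ 229) → take B (5 @ 81) → take D (20 @ 212) → take E (29 @ 151) → take F (27 @ 132) → take 24/30 of C → 70.40; 115/115 used.
Total value = 875.40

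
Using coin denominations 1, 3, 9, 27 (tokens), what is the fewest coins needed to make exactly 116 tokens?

8

116 − 4×27→8 − 2×3→2 − 2×1→0
Total coins = 4 + 2 + 2 = 8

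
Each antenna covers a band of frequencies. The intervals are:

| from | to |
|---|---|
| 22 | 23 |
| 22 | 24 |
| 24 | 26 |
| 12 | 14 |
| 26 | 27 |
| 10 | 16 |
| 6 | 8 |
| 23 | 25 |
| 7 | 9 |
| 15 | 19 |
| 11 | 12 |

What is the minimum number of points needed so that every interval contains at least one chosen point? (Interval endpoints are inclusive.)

5

Sorted: [6,8] [7,9] [11,12] [12,14] [10,16] [15,19] [22,23] [22,24] [23,25] [24,26] [26,27]
{[6,8],[7,9]} hit by 8; {[11,12],[12,14],[10,16]} hit by 12; {[15,19]} hit by 19; {[22,23],[22,24],[23,25]} hit by 23; {[24,26],[26,27]} hit by 26.
Points: 8, 12, 19, 23, 26 (5 total).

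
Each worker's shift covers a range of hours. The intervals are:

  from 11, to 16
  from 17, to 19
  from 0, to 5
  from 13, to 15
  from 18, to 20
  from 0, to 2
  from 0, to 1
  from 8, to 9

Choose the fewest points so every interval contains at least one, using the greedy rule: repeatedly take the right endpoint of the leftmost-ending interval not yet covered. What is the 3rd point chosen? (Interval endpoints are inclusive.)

Process intervals by earliest right end; each time one isn't hit yet, stab at its right endpoint.
Sorted: [0,1] [0,2] [0,5] [8,9] [13,15] [11,16] [17,19] [18,20]
{[0,1],[0,2],[0,5]} hit by 1; {[8,9]} hit by 9; {[13,15],[11,16]} hit by 15; {[17,19],[18,20]} hit by 19.
Points: 1, 9, 15, 19 (4 total).

15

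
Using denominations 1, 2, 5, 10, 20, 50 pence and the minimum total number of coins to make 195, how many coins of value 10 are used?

0

195 = 3×50 + 2×20 + 1×5
Count of 10: 0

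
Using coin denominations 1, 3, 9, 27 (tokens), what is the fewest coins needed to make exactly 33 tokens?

Use the largest denomination that fits, subtract, and repeat.
33 = 1×27 + 2×3
Total coins = 1 + 2 = 3

3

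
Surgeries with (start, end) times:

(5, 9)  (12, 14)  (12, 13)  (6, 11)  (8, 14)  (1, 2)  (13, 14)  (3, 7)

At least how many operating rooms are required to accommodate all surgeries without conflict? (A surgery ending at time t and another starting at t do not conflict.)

The answer is the maximum number of intervals overlapping at any instant.
Events (time:±→running): 1:+→1 2:-→0 3:+→1 5:+→2 6:+→3 … peak 3.

3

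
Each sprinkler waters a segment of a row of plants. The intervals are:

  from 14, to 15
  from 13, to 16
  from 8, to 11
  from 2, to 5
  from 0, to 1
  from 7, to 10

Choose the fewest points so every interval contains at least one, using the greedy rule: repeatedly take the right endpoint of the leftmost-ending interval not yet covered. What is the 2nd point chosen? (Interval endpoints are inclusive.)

Sorted: [0,1] [2,5] [7,10] [8,11] [14,15] [13,16]
{[0,1]} hit by 1; {[2,5]} hit by 5; {[7,10],[8,11]} hit by 10; {[14,15],[13,16]} hit by 15.
Points: 1, 5, 10, 15 (4 total).

5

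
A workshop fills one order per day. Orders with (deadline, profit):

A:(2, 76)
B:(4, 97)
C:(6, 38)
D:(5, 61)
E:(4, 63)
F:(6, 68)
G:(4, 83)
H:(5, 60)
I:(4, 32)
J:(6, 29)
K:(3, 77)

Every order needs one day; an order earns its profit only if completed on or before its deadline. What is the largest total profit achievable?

462

Take jobs in profit order; each goes to the latest open slot no later than its deadline.
By profit: B(d4,97), G(d4,83), K(d3,77), A(d2,76), F(d6,68), E(d4,63), D(d5,61), H(d5,60), C(d6,38), I(d4,32), J(d6,29)
B→slot 4; G→slot 3; K→slot 2; A→slot 1; F→slot 6; E skipped; D→slot 5; H skipped; C skipped; I skipped; J skipped.
Profit = 76 + 77 + 83 + 97 + 61 + 68 = 462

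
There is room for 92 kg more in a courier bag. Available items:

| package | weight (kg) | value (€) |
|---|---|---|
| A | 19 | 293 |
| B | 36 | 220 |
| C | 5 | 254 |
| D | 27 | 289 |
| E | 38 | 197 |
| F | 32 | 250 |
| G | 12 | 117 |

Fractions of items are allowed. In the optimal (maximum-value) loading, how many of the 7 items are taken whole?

4

Order: C (254/5=50.80) > A (293/19=15.42) > D (289/27=10.70) > G (117/12=9.75) > F (250/32=7.81) > B (220/36=6.11) > E (197/38=5.18)
Fill: take C (5 @ 254) → take A (19 @ 293) → take D (27 @ 289) → take G (12 @ 117) → take 29/32 of F → 226.56; 92/92 used.
4 item(s) taken whole; one partial (take 29/32 of F).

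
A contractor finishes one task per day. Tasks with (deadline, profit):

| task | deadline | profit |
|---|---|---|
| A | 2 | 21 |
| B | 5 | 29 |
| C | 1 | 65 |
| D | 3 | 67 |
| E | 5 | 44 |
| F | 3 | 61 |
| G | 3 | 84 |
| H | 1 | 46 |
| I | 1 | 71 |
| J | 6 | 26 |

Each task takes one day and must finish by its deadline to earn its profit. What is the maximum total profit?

321

Sort by profit descending; place each in the latest free slot ≤ its deadline.
By profit: G(d3,84), I(d1,71), D(d3,67), C(d1,65), F(d3,61), H(d1,46), E(d5,44), B(d5,29), J(d6,26), A(d2,21)
G→slot 3; I→slot 1; D→slot 2; C skipped; F skipped; H skipped; E→slot 5; B→slot 4; J→slot 6; A skipped.
Profit = 71 + 67 + 84 + 29 + 44 + 26 = 321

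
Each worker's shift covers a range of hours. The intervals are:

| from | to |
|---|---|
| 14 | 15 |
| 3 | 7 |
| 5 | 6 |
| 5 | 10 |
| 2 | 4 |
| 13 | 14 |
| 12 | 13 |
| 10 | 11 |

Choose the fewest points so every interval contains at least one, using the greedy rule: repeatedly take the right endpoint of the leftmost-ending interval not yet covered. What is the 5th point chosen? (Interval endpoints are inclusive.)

15

Sort by right endpoint; whenever an interval is uncovered, place a point at its right end.
Sorted: [2,4] [5,6] [3,7] [5,10] [10,11] [12,13] [13,14] [14,15]
{[2,4]} hit by 4; {[5,6],[3,7],[5,10]} hit by 6; {[10,11]} hit by 11; {[12,13],[13,14]} hit by 13; {[14,15]} hit by 15.
Points: 4, 6, 11, 13, 15 (5 total).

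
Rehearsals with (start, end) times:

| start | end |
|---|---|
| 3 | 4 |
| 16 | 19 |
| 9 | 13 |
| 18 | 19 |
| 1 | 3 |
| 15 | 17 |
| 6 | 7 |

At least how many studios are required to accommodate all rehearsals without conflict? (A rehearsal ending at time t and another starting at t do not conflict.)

2

The answer is the maximum number of intervals overlapping at any instant.
starts: [1, 3, 6, 9, 15, 16, 18]
ends:   [3, 4, 7, 13, 17, 19, 19]
s1→1 e3→0 s3→1 e4→0 s6→1 e7→0 s9→1 e13→0 s15→1 s16→2  — peak 2.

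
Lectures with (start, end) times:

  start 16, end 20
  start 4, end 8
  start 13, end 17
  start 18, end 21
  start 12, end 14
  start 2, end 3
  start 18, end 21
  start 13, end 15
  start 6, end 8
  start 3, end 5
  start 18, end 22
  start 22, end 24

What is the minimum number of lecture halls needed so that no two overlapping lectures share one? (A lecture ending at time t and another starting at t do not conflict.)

4

The answer is the maximum number of intervals overlapping at any instant.
Events (time:±→running): 2:+→1 3:-→0 3:+→1 4:+→2 5:-→1 6:+→2 8:-→1 8:-→0 12:+→1 13:+→2 13:+→3 14:-→2 15:-→1 16:+→2 17:-→1 18:+→2 18:+→3 18:+→4 … peak 4.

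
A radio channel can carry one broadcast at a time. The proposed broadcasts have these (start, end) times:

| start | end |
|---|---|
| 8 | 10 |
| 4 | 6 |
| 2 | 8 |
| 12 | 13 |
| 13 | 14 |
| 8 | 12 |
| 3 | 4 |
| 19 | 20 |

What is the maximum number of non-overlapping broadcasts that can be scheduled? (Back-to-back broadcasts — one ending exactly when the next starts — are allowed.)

6

Sort by end time and greedily take each interval whose start is ≥ the last chosen end.
By end time: (3,4), (4,6), (2,8), (8,10), (8,12), (12,13), (13,14), (19,20).
Pick (3,4); next start ≥ 4 → (4,6); next start ≥ 6 → (8,10); next start ≥ 10 → (12,13); next start ≥ 13 → (13,14); next start ≥ 14 → (19,20).
Selected 6 broadcasts.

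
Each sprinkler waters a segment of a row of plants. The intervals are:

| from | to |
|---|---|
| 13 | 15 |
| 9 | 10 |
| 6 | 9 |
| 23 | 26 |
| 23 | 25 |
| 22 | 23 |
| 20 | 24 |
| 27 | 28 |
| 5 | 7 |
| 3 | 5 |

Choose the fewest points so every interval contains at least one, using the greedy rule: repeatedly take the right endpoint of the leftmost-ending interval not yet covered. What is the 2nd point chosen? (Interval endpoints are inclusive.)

9

Sorted: [3,5] [5,7] [6,9] [9,10] [13,15] [22,23] [20,24] [23,25] [23,26] [27,28]
{[3,5],[5,7]} hit by 5; {[6,9],[9,10]} hit by 9; {[13,15]} hit by 15; {[22,23],[20,24],[23,25],[23,26]} hit by 23; {[27,28]} hit by 28.
Points: 5, 9, 15, 23, 28 (5 total).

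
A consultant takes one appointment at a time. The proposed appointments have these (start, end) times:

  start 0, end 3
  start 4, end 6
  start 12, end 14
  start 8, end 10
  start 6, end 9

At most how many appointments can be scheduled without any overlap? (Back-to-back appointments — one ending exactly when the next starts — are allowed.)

Greedy by earliest finish: after sorting by end time, pick each interval compatible with the last pick.
By end time: (0,3), (4,6), (6,9), (8,10), (12,14).
Pick (0,3); next start ≥ 3 → (4,6); next start ≥ 6 → (6,9); next start ≥ 9 → (12,14).
Selected 4 appointments.

4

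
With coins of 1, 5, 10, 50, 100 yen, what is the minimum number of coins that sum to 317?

317 = 3×100 + 1×10 + 1×5 + 2×1
Total coins = 3 + 1 + 1 + 2 = 7

7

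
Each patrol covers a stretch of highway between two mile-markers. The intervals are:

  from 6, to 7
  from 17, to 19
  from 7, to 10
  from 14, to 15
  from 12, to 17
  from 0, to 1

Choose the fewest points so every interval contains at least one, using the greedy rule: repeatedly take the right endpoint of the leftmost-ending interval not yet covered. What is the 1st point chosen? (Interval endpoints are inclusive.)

1

Sorted: [0,1] [6,7] [7,10] [14,15] [12,17] [17,19]
{[0,1]} hit by 1; {[6,7],[7,10]} hit by 7; {[14,15],[12,17]} hit by 15; {[17,19]} hit by 19.
Points: 1, 7, 15, 19 (4 total).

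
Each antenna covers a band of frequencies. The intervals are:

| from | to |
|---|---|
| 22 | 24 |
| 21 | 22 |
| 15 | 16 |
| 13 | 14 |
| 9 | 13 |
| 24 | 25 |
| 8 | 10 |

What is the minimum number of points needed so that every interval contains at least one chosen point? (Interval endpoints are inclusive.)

By right end: [8,10]  [9,13]  [13,14]  [15,16]  [21,22]  [22,24]  [24,25]
[8,10] uncovered → point at 10; [13,14] uncovered → point at 14; [15,16] uncovered → point at 16; [21,22] uncovered → point at 22; [24,25] uncovered → point at 25.
Points: 10, 14, 16, 22, 25 (5 total).

5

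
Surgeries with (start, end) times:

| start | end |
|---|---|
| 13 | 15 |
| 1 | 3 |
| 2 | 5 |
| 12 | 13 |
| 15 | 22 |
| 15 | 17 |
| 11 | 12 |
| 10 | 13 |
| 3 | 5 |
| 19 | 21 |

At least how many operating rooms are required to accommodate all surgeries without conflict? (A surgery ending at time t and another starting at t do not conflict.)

2

Events (time:±→running): 1:+→1 2:+→2 … peak 2.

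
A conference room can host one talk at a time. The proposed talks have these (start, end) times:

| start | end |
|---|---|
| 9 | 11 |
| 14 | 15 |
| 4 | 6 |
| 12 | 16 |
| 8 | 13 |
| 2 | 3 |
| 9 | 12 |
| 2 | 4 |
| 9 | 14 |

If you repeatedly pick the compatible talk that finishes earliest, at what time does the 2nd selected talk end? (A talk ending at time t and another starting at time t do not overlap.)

Greedy by earliest finish: after sorting by end time, pick each interval compatible with the last pick.
By end time: (2,3), (2,4), (4,6), (9,11), (9,12), (8,13), (9,14), (14,15), (12,16).
Pick (2,3); next start ≥ 3 → (4,6); next start ≥ 6 → (9,11); next start ≥ 11 → (14,15).
Selected: (2,3) (4,6) (9,11) (14,15)

6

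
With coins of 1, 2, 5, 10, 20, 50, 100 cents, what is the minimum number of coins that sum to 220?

220 = 2×100 + 1×20
Total coins = 2 + 1 = 3

3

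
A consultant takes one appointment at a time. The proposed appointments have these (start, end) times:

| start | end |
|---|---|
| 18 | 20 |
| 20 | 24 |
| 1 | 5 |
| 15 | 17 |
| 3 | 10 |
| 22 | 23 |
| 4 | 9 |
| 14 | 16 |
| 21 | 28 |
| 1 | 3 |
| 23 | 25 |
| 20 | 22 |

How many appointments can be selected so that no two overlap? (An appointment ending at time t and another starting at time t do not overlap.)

7

Greedy by earliest finish: after sorting by end time, pick each interval compatible with the last pick.
Sorted by end: (1,3)  (1,5)  (4,9)  (3,10)  (14,16)  (15,17)  (18,20)  (20,22)  (22,23)  (20,24)  (23,25)  (21,28)
take (1,3); skip (1,5); take (4,9); take (14,16); take (18,20); take (20,22); take (22,23); take (23,25); skip (21,28).
Selected 7 appointments.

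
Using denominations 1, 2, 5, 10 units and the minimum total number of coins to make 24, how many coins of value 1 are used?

24 = 2×10 + 2×2
Count of 1: 0

0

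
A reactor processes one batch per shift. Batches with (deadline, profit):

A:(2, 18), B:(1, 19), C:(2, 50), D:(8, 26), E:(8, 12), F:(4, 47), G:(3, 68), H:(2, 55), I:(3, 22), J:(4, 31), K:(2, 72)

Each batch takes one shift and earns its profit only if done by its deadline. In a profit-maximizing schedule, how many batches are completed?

6

Profit order: K=72 G=68 H=55 C=50 F=47 J=31 D=26 I=22 B=19 A=18 E=12
Assign: K→slot 2, G→slot 3, H→slot 1, C skipped, F→slot 4, J skipped, D→slot 8, I skipped, B skipped, A skipped, E→slot 7.
Slots: [1:H] [2:K] [3:G] [4:F] [7:E] [8:D]
6 of 11 scheduled.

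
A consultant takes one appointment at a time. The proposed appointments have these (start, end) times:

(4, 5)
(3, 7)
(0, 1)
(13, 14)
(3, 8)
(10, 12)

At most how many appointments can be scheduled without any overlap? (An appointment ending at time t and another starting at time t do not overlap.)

Sorted by end: (0,1)  (4,5)  (3,7)  (3,8)  (10,12)  (13,14)
take (0,1); take (4,5); take (10,12); take (13,14).
Selected 4 appointments.

4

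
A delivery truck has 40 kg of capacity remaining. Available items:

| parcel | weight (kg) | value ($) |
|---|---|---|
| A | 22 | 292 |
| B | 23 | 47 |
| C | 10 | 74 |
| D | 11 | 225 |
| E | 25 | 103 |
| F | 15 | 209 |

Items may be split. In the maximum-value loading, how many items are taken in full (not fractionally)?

2

Ratios (sorted): D 20.45, F 13.93, A 13.27, C 7.40, E 4.12, B 2.04
take D (11 @ 225); take F (15 @ 209); take 14/22 of A → 185.82. Capacity used 40/40.
2 item(s) taken whole; one partial (take 14/22 of A).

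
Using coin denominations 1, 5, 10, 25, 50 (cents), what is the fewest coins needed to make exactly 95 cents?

4

95 − 1×50→45 − 1×25→20 − 2×10→0
Total coins = 1 + 1 + 2 = 4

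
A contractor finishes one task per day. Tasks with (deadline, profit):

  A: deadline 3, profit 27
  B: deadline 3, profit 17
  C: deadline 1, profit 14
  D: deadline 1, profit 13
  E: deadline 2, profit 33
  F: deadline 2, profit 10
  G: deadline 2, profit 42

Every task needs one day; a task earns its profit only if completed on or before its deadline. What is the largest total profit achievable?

102

Sort by profit descending; place each in the latest free slot ≤ its deadline.
By profit: G(d2,42), E(d2,33), A(d3,27), B(d3,17), C(d1,14), D(d1,13), F(d2,10)
G→slot 2; E→slot 1; A→slot 3; B skipped; C skipped; D skipped; F skipped.
Profit = 33 + 42 + 27 = 102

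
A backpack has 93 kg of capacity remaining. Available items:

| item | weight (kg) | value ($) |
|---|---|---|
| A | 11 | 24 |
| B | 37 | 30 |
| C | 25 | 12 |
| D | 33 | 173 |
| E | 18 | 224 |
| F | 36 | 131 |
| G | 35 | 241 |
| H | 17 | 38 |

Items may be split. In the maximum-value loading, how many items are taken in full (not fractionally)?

3

Greedy by value/weight ratio, highest first.
Order: E (224/18=12.44) > G (241/35=6.89) > D (173/33=5.24) > F (131/36=3.64) > H (38/17=2.24) > A (24/11=2.18) > B (30/37=0.81) > C (12/25=0.48)
Fill: take E (18 @ 224) → take G (35 @ 241) → take D (33 @ 173) → take 7/36 of F → 25.47; 93/93 used.
3 item(s) taken whole; one partial (take 7/36 of F).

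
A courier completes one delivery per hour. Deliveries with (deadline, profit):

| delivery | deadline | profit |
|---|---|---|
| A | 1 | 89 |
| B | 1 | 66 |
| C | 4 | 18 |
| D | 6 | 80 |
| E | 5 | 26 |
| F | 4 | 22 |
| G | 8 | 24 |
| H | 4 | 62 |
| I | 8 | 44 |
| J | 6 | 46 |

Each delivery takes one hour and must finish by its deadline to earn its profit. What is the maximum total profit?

Profit order: A=89 D=80 B=66 H=62 J=46 I=44 E=26 G=24 F=22 C=18
Assign: A→slot 1, D→slot 6, B skipped, H→slot 4, J→slot 5, I→slot 8, E→slot 3, G→slot 7, F→slot 2, C skipped.
Slots: [1:A] [2:F] [3:E] [4:H] [5:J] [6:D] [7:G] [8:I]
Profit = 89 + 22 + 26 + 62 + 46 + 80 + 24 + 44 = 393

393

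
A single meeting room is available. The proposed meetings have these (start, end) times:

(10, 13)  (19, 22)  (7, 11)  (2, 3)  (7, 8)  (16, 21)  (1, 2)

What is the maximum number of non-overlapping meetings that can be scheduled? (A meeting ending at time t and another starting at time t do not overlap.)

Sort by end time and greedily take each interval whose start is ≥ the last chosen end.
By end time: (1,2), (2,3), (7,8), (7,11), (10,13), (16,21), (19,22).
Pick (1,2); next start ≥ 2 → (2,3); next start ≥ 3 → (7,8); next start ≥ 8 → (10,13); next start ≥ 13 → (16,21).
Selected 5 meetings.

5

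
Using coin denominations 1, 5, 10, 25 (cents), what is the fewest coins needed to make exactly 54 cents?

54 = 2×25 + 4×1
Total coins = 2 + 4 = 6

6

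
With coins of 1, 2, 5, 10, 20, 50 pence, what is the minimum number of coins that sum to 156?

Greedy: take as many of the largest coin as possible, then repeat with the remainder.
156 = 3×50 + 1×5 + 1×1
Total coins = 3 + 1 + 1 = 5

5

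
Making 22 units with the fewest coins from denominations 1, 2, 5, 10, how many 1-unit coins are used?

0

22 − 2×10→2 − 1×2→0
Count of 1: 0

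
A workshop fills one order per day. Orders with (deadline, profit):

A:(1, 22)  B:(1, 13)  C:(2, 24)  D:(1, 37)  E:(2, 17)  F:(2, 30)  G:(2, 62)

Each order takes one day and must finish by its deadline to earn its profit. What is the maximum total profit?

Sort by profit descending; place each in the latest free slot ≤ its deadline.
Profit order: G=62 D=37 F=30 C=24 A=22 E=17 B=13
Assign: G→slot 2, D→slot 1, F skipped, C skipped, A skipped, E skipped, B skipped.
Slots: [1:D] [2:G]
Profit = 37 + 62 = 99

99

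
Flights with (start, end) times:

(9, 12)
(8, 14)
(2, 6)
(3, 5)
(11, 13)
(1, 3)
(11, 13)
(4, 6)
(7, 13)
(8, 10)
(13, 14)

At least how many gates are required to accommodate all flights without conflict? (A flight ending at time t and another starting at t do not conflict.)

The answer is the maximum number of intervals overlapping at any instant.
Events (time:±→running): 1:+→1 2:+→2 3:-→1 3:+→2 4:+→3 5:-→2 6:-→1 6:-→0 7:+→1 8:+→2 8:+→3 9:+→4 10:-→3 11:+→4 11:+→5 … peak 5.

5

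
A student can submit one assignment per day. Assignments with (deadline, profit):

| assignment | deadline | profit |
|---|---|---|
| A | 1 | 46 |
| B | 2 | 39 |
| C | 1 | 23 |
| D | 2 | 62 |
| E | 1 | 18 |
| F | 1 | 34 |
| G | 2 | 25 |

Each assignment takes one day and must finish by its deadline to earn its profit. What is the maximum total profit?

Profit order: D=62 A=46 B=39 F=34 G=25 C=23 E=18
Assign: D→slot 2, A→slot 1, B skipped, F skipped, G skipped, C skipped, E skipped.
Slots: [1:A] [2:D]
Profit = 46 + 62 = 108

108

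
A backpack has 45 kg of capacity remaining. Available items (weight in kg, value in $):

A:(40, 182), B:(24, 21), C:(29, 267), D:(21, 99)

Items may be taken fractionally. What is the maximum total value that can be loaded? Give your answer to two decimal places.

Greedy by value/weight ratio, highest first.
Ratios (sorted): C 9.21, D 4.71, A 4.55, B 0.88
take C (29 @ 267); take 16/21 of D → 75.43. Capacity used 45/45.
Total value = 342.43

342.43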